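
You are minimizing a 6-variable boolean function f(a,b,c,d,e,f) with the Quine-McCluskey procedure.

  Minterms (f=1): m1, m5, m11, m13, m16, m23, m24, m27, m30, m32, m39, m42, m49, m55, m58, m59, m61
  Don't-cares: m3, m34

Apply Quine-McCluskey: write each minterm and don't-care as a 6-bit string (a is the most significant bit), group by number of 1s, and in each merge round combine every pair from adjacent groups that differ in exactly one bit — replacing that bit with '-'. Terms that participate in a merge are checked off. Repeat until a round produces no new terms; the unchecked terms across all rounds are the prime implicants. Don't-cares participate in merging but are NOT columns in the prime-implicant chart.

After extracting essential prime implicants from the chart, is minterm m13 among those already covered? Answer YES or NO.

YES

[col 0] 000001*, 000011*, 000101*, 001011*, 001101*, 010000*, 010111*, 011000*, 011011*, 011110, 100000*, 100010*, 100111*, 101010*, 110001, 110111*, 111010*, 111011*, 111101
[col 1] -10111, -11011, 0-1011, 00-011, 00-101, 000-01, 0000-1, 01-000, 1-0111, 1-1010, 10-010, 1000-0, 11101-
Prime implicants: -10111, -11011, 0-1011, 00-011, 00-101, 000-01, 0000-1, 01-000, 011110, 1-0111, 1-1010, 10-010, 1000-0, 110001, 11101-, 111101
PI chart (minterm → PIs covering it):
  1 | 000-01,0000-1
  5 | 00-101,000-01
  11 | 0-1011,00-011
  13 | 00-101  (sole → essential)
  16 | 01-000  (sole → essential)
  23 | -10111  (sole → essential)
  24 | 01-000  (sole → essential)
  27 | -11011,0-1011
  30 | 011110  (sole → essential)
  32 | 1000-0  (sole → essential)
  39 | 1-0111  (sole → essential)
  42 | 1-1010,10-010
  49 | 110001  (sole → essential)
  55 | -10111,1-0111
  58 | 1-1010,11101-
  59 | -11011,11101-
  61 | 111101  (sole → essential)
Essential prime implicants: -10111, 00-101, 01-000, 011110, 1-0111, 1000-0, 110001, 111101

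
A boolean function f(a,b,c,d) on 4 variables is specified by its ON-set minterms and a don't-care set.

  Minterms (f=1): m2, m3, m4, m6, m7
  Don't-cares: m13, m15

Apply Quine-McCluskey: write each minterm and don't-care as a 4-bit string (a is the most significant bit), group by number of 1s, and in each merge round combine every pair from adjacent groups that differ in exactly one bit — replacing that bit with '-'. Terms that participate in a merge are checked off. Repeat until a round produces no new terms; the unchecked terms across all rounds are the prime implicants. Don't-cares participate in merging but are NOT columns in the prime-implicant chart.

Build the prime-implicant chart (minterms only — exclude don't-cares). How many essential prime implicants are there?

2

[col 0] 0010*, 0011*, 0100*, 0110*, 0111*, 1101*, 1111*
[col 1] -111, 0-10*, 0-11*, 001-*, 01-0, 011-*, 11-1
[col 2] 0-1-
Prime implicants: -111, 0-1-, 01-0, 11-1
PI chart (minterm → PIs covering it):
  2 | 0-1-  (sole → essential)
  3 | 0-1-  (sole → essential)
  4 | 01-0  (sole → essential)
  6 | 0-1-,01-0
  7 | -111,0-1-
Essential prime implicants: 0-1-, 01-0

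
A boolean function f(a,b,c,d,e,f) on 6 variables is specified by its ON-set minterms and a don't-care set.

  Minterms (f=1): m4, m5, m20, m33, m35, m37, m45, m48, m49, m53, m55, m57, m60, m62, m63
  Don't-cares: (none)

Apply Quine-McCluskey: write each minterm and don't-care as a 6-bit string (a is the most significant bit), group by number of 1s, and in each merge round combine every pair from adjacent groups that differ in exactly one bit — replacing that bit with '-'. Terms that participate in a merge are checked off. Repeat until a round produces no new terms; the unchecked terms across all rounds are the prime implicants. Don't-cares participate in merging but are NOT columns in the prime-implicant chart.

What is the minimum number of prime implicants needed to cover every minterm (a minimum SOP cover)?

9

Round 0: 000100✓ 000101✓ 010100✓ 100001✓ 100011✓ 100101✓ 101101✓ 110000✓ 110001✓ 110101✓ 110111✓ 111001✓ 111100✓ 111110✓ 111111✓
Round 1: -00101 0-0100 00010- 1-0001✓ 1-0101✓ 10-101 100-01✓ 1000-1 11-001 11-111 110-01✓ 11000- 1101-1 1111-0 11111-
Round 2: 1-0-01
PIs = {-00101, 0-0100, 00010-, 1-0-01, 10-101, 1000-1, 11-001, 11-111, 11000-, 1101-1, 1111-0, 11111-}
Coverage chart:
  m4: 0-0100,00010-
  m5: -00101,00010-
  m20: 0-0100 ←essential
  m33: 1-0-01,1000-1
  m35: 1000-1 ←essential
  m37: -00101,1-0-01,10-101
  m45: 10-101 ←essential
  m48: 11000- ←essential
  m49: 1-0-01,11-001,11000-
  m53: 1-0-01,1101-1
  m55: 11-111,1101-1
  m57: 11-001 ←essential
  m60: 1111-0 ←essential
  m62: 1111-0,11111-
  m63: 11-111,11111-
Essential: 0-0100, 10-101, 1000-1, 11-001, 11000-, 1111-0
Petrick residual → -00101, 1-0-01, 11-111
Min cover (9 terms): b'c'de'f + a'c'de'f' + ac'e'f + ab'de'f + ab'c'd'f + abd'e'f + abdef + abc'd'e' + abcdf'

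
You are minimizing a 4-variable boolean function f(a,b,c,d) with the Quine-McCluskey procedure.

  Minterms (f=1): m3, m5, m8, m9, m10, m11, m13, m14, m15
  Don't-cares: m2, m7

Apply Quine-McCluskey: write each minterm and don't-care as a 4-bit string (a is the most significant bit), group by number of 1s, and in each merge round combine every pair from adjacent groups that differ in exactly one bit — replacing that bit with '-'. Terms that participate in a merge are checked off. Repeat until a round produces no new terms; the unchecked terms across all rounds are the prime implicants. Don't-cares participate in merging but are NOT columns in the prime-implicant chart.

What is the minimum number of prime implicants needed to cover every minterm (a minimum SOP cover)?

4

[col 0] 0010*, 0011*, 0101*, 0111*, 1000*, 1001*, 1010*, 1011*, 1101*, 1110*, 1111*
[col 1] -010*, -011*, -101*, -111*, 0-11*, 001-*, 01-1*, 1-01*, 1-10*, 1-11*, 10-0*, 10-1*, 100-*, 101-*, 11-1*, 111-*
[col 2] --11, -01-, -1-1, 1--1, 1-1-, 10--
Prime implicants: --11, -01-, -1-1, 1--1, 1-1-, 10--
PI chart (minterm → PIs covering it):
  3 | --11,-01-
  5 | -1-1  (sole → essential)
  8 | 10--  (sole → essential)
  9 | 1--1,10--
  10 | -01-,1-1-,10--
  11 | --11,-01-,1--1,1-1-,10--
  13 | -1-1,1--1
  14 | 1-1-  (sole → essential)
  15 | --11,-1-1,1--1,1-1-
Essential prime implicants: -1-1, 1-1-, 10--
Petrick residual → --11
Minimum SOP uses 4 PIs: cd + bd + ac + ab'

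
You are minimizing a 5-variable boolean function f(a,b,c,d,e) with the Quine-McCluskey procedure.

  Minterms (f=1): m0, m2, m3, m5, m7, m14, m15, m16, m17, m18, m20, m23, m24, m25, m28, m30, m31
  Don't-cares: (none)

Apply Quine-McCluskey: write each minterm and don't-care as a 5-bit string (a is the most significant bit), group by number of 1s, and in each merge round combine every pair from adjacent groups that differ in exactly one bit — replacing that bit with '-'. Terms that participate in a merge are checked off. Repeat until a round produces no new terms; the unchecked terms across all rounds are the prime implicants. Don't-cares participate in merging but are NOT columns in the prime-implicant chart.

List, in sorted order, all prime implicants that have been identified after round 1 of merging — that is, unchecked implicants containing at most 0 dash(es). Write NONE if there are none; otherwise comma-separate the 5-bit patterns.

NONE

size-2^0 implicants → 00000(✓)  00010(✓)  00011(✓)  00101(✓)  00111(✓)  01110(✓)  01111(✓)  10000(✓)  10001(✓)  10010(✓)  10100(✓)  10111(✓)  11000(✓)  11001(✓)  11100(✓)  11110(✓)  11111(✓)
size-2^1 implicants → -0000(✓)  -0010(✓)  -0111(✓)  -1110(✓)  -1111(✓)  0-111(✓)  00-11  000-0(✓)  0001-  001-1  0111-(✓)  1-000(✓)  1-001(✓)  1-100(✓)  1-111(✓)  10-00(✓)  100-0(✓)  1000-(✓)  11-00(✓)  1100-(✓)  111-0  1111-(✓)
size-2^2 implicants → --111  -00-0  -111-  1--00  1-00-
Unchecked terms (primes): --111, -00-0, -111-, 00-11, 0001-, 001-1, 1--00, 1-00-, 111-0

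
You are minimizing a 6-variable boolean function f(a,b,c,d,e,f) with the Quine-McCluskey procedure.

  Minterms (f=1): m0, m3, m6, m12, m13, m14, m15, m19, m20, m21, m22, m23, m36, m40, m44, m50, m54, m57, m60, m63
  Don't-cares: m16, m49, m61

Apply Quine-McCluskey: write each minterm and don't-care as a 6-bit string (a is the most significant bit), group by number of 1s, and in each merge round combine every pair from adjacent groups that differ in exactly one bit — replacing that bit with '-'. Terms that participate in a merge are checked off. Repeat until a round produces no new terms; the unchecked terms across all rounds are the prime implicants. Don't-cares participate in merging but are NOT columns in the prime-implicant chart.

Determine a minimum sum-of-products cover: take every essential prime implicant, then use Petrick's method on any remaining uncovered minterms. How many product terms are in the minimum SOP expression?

[col 0] 000000*, 000011*, 000110*, 001100*, 001101*, 001110*, 001111*, 010000*, 010011*, 010100*, 010101*, 010110*, 010111*, 100100*, 101000*, 101100*, 110001*, 110010*, 110110*, 111001*, 111100*, 111101*, 111111*
[col 1] -01100, -10110, 0-0000, 0-0011, 0-0110, 00-110, 0011-0*, 0011-1*, 00110-*, 00111-*, 010-00, 010-11, 0101-0*, 0101-1*, 01010-*, 01011-*, 1-1100, 10-100, 101-00, 11-001, 110-10, 111-01, 1111-1, 11110-
[col 2] 0011--, 0101--
Prime implicants: -01100, -10110, 0-0000, 0-0011, 0-0110, 00-110, 0011--, 010-00, 010-11, 0101--, 1-1100, 10-100, 101-00, 11-001, 110-10, 111-01, 1111-1, 11110-
PI chart (minterm → PIs covering it):
  0 | 0-0000  (sole → essential)
  3 | 0-0011  (sole → essential)
  6 | 0-0110,00-110
  12 | -01100,0011--
  13 | 0011--  (sole → essential)
  14 | 00-110,0011--
  15 | 0011--  (sole → essential)
  19 | 0-0011,010-11
  20 | 010-00,0101--
  21 | 0101--  (sole → essential)
  22 | -10110,0-0110,0101--
  23 | 010-11,0101--
  36 | 10-100  (sole → essential)
  40 | 101-00  (sole → essential)
  44 | -01100,1-1100,10-100,101-00
  50 | 110-10  (sole → essential)
  54 | -10110,110-10
  57 | 11-001,111-01
  60 | 1-1100,11110-
  63 | 1111-1  (sole → essential)
Essential prime implicants: 0-0000, 0-0011, 0011--, 0101--, 10-100, 101-00, 110-10, 1111-1
Petrick residual → 0-0110, 1-1100, 11-001
Minimum SOP uses 11 PIs: a'c'd'e'f' + a'c'd'ef + a'c'def' + a'b'cd + a'bc'd + acde'f' + ab'de'f' + ab'ce'f' + abd'e'f + abc'ef' + abcdf

11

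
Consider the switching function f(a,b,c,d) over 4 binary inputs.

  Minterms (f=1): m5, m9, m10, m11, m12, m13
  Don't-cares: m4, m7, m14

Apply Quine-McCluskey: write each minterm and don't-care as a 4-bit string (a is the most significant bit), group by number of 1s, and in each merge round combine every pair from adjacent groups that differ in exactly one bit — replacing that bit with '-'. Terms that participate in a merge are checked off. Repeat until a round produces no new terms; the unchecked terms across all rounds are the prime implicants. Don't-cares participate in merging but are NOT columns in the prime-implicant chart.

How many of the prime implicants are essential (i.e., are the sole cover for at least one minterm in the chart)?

[col 0] 0100*, 0101*, 0111*, 1001*, 1010*, 1011*, 1100*, 1101*, 1110*
[col 1] -100*, -101*, 01-1, 010-*, 1-01, 1-10, 10-1, 101-, 11-0, 110-*
[col 2] -10-
Prime implicants: -10-, 01-1, 1-01, 1-10, 10-1, 101-, 11-0
PI chart (minterm → PIs covering it):
  5 | -10-,01-1
  9 | 1-01,10-1
  10 | 1-10,101-
  11 | 10-1,101-
  12 | -10-,11-0
  13 | -10-,1-01
(no essential prime implicants)

0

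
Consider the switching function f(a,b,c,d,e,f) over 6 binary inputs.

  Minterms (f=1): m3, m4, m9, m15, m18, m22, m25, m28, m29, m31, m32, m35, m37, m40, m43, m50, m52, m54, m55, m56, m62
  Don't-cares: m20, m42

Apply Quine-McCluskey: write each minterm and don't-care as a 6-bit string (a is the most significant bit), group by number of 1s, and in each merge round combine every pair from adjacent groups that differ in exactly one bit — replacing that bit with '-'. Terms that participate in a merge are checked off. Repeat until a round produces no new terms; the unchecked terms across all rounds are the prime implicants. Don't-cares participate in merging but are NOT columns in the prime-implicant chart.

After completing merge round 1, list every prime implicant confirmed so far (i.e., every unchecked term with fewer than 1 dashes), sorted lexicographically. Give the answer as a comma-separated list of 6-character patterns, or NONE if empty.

100101

size-2^0 implicants → 000011(✓)  000100(✓)  001001(✓)  001111(✓)  010010(✓)  010100(✓)  010110(✓)  011001(✓)  011100(✓)  011101(✓)  011111(✓)  100000(✓)  100011(✓)  100101  101000(✓)  101010(✓)  101011(✓)  110010(✓)  110100(✓)  110110(✓)  110111(✓)  111000(✓)  111110(✓)
size-2^1 implicants → -00011  -10010(✓)  -10100(✓)  -10110(✓)  0-0100  0-1001  0-1111  01-100  010-10(✓)  0101-0(✓)  011-01  0111-1  01110-  1-1000  10-000  10-011  1010-0  10101-  11-110  110-10(✓)  1101-0(✓)  11011-
size-2^2 implicants → -10-10  -101-0
Unchecked terms (primes): -00011, -10-10, -101-0, 0-0100, 0-1001, 0-1111, 01-100, 011-01, 0111-1, 01110-, 1-1000, 10-000, 10-011, 100101, 1010-0, 10101-, 11-110, 11011-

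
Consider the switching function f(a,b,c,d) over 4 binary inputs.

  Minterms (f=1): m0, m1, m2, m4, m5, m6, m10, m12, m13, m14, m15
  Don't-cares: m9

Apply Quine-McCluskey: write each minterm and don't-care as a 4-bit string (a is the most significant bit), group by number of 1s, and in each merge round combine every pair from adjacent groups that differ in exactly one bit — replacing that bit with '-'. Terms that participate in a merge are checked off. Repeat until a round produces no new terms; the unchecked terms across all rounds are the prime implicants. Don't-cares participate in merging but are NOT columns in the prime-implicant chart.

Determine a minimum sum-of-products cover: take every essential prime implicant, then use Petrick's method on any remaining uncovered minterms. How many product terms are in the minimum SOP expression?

[col 0] 0000*, 0001*, 0010*, 0100*, 0101*, 0110*, 1001*, 1010*, 1100*, 1101*, 1110*, 1111*
[col 1] -001*, -010*, -100*, -101*, -110*, 0-00*, 0-01*, 0-10*, 00-0*, 000-*, 01-0*, 010-*, 1-01*, 1-10*, 11-0*, 11-1*, 110-*, 111-*
[col 2] --01, --10, -1-0, -10-, 0--0, 0-0-, 11--
Prime implicants: --01, --10, -1-0, -10-, 0--0, 0-0-, 11--
PI chart (minterm → PIs covering it):
  0 | 0--0,0-0-
  1 | --01,0-0-
  2 | --10,0--0
  4 | -1-0,-10-,0--0,0-0-
  5 | --01,-10-,0-0-
  6 | --10,-1-0,0--0
  10 | --10  (sole → essential)
  12 | -1-0,-10-,11--
  13 | --01,-10-,11--
  14 | --10,-1-0,11--
  15 | 11--  (sole → essential)
Essential prime implicants: --10, 11--
Petrick residual → 0-0-
Minimum SOP uses 3 PIs: cd' + a'c' + ab

3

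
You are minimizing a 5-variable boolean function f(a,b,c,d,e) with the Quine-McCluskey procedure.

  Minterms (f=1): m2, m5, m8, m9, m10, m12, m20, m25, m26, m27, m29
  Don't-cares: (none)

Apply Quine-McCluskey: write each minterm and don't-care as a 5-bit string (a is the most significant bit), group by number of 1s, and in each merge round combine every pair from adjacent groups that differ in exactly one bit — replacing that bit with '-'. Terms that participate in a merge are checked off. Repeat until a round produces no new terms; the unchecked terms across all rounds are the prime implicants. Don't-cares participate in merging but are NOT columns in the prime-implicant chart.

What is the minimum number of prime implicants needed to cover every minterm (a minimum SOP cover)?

[col 0] 00010*, 00101, 01000*, 01001*, 01010*, 01100*, 10100, 11001*, 11010*, 11011*, 11101*
[col 1] -1001, -1010, 0-010, 01-00, 010-0, 0100-, 11-01, 110-1, 1101-
Prime implicants: -1001, -1010, 0-010, 00101, 01-00, 010-0, 0100-, 10100, 11-01, 110-1, 1101-
PI chart (minterm → PIs covering it):
  2 | 0-010  (sole → essential)
  5 | 00101  (sole → essential)
  8 | 01-00,010-0,0100-
  9 | -1001,0100-
  10 | -1010,0-010,010-0
  12 | 01-00  (sole → essential)
  20 | 10100  (sole → essential)
  25 | -1001,11-01,110-1
  26 | -1010,1101-
  27 | 110-1,1101-
  29 | 11-01  (sole → essential)
Essential prime implicants: 0-010, 00101, 01-00, 10100, 11-01
Petrick residual → -1001, 1101-
Minimum SOP uses 7 PIs: bc'd'e + a'c'de' + a'b'cd'e + a'bd'e' + ab'cd'e' + abd'e + abc'd

7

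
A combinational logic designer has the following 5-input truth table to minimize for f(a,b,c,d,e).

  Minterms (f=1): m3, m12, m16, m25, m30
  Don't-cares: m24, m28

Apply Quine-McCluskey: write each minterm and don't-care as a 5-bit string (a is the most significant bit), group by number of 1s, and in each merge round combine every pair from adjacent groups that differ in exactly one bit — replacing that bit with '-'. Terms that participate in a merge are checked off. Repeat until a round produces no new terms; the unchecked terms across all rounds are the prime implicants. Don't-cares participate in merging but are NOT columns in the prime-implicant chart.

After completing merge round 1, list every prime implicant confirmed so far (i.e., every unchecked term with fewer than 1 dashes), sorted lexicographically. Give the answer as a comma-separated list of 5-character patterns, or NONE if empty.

[col 0] 00011, 01100*, 10000*, 11000*, 11001*, 11100*, 11110*
[col 1] -1100, 1-000, 11-00, 1100-, 111-0
Prime implicants: -1100, 00011, 1-000, 11-00, 1100-, 111-0

00011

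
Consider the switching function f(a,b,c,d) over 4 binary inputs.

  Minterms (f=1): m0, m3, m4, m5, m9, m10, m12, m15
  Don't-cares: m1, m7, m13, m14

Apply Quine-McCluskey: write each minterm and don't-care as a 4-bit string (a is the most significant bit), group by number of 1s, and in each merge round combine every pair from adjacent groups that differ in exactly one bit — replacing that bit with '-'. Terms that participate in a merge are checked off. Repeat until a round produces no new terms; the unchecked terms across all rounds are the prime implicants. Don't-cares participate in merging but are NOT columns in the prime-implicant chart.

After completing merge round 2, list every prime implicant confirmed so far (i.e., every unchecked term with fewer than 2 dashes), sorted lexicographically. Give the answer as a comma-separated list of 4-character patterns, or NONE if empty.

1-10

[col 0] 0000*, 0001*, 0011*, 0100*, 0101*, 0111*, 1001*, 1010*, 1100*, 1101*, 1110*, 1111*
[col 1] -001*, -100*, -101*, -111*, 0-00*, 0-01*, 0-11*, 00-1*, 000-*, 01-1*, 010-*, 1-01*, 1-10, 11-0*, 11-1*, 110-*, 111-*
[col 2] --01, -1-1, -10-, 0--1, 0-0-, 11--
Prime implicants: --01, -1-1, -10-, 0--1, 0-0-, 1-10, 11--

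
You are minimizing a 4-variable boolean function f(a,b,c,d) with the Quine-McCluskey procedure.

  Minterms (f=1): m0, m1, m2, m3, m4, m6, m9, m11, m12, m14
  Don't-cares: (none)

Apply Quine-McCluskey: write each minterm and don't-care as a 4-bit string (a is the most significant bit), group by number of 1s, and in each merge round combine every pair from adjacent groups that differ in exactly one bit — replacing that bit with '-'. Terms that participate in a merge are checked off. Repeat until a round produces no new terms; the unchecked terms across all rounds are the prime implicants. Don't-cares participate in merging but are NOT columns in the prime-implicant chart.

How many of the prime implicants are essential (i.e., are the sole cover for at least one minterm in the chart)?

[col 0] 0000*, 0001*, 0010*, 0011*, 0100*, 0110*, 1001*, 1011*, 1100*, 1110*
[col 1] -001*, -011*, -100*, -110*, 0-00*, 0-10*, 00-0*, 00-1*, 000-*, 001-*, 01-0*, 10-1*, 11-0*
[col 2] -0-1, -1-0, 0--0, 00--
Prime implicants: -0-1, -1-0, 0--0, 00--
PI chart (minterm → PIs covering it):
  0 | 0--0,00--
  1 | -0-1,00--
  2 | 0--0,00--
  3 | -0-1,00--
  4 | -1-0,0--0
  6 | -1-0,0--0
  9 | -0-1  (sole → essential)
  11 | -0-1  (sole → essential)
  12 | -1-0  (sole → essential)
  14 | -1-0  (sole → essential)
Essential prime implicants: -0-1, -1-0

2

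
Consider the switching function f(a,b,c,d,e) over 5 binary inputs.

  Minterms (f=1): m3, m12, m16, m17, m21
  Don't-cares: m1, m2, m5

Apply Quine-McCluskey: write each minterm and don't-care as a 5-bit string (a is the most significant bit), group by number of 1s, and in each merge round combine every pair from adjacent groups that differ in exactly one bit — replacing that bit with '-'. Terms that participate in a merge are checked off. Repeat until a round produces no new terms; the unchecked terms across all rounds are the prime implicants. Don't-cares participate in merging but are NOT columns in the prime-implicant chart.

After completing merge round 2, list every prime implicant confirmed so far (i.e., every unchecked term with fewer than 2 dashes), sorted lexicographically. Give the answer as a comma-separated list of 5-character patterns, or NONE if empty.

000-1, 0001-, 01100, 1000-

Round 0: 00001✓ 00010✓ 00011✓ 00101✓ 01100 10000✓ 10001✓ 10101✓
Round 1: -0001✓ -0101✓ 00-01✓ 000-1 0001- 10-01✓ 1000-
Round 2: -0-01
PIs = {-0-01, 000-1, 0001-, 01100, 1000-}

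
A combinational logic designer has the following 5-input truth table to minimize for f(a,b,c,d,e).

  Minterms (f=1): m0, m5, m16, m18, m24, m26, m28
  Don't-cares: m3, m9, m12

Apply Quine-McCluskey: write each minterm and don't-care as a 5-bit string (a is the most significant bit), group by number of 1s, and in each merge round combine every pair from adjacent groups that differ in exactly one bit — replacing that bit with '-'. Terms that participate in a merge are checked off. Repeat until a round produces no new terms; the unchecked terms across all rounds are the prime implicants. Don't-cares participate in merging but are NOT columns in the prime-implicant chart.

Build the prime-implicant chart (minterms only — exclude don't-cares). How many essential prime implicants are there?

3

size-2^0 implicants → 00000(✓)  00011  00101  01001  01100(✓)  10000(✓)  10010(✓)  11000(✓)  11010(✓)  11100(✓)
size-2^1 implicants → -0000  -1100  1-000(✓)  1-010(✓)  100-0(✓)  11-00  110-0(✓)
size-2^2 implicants → 1-0-0
Unchecked terms (primes): -0000, -1100, 00011, 00101, 01001, 1-0-0, 11-00
Minterm coverage:
  m0 ⊆ -0000 [E]
  m5 ⊆ 00101 [E]
  m16 ⊆ -0000,1-0-0
  m18 ⊆ 1-0-0 [E]
  m24 ⊆ 1-0-0,11-00
  m26 ⊆ 1-0-0 [E]
  m28 ⊆ -1100,11-00
E = {-0000, 00101, 1-0-0}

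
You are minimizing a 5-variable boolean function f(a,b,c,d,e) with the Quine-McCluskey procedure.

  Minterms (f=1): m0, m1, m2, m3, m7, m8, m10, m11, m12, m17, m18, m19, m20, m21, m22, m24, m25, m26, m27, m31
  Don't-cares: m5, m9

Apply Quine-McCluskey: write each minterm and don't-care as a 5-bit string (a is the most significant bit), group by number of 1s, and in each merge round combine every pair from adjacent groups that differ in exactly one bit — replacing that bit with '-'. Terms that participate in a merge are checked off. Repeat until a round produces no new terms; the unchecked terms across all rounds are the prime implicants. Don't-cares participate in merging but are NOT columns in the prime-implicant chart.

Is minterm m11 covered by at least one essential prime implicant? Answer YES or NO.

Round 0: 00000✓ 00001✓ 00010✓ 00011✓ 00101✓ 00111✓ 01000✓ 01001✓ 01010✓ 01011✓ 01100✓ 10001✓ 10010✓ 10011✓ 10100✓ 10101✓ 10110✓ 11000✓ 11001✓ 11010✓ 11011✓ 11111✓
Round 1: -0001✓ -0010✓ -0011✓ -0101✓ -1000✓ -1001✓ -1010✓ -1011✓ 0-000✓ 0-001✓ 0-010✓ 0-011✓ 00-01✓ 00-11✓ 000-0✓ 000-1✓ 0000-✓ 0001-✓ 001-1✓ 01-00 010-0✓ 010-1✓ 0100-✓ 0101-✓ 1-001✓ 1-010✓ 1-011✓ 10-01✓ 10-10 100-1✓ 1001-✓ 101-0 1010- 11-11 110-0✓ 110-1✓ 1100-✓ 1101-✓
Round 2: --001✓ --010✓ --011✓ -0-01 -00-1✓ -001-✓ -10-0✓ -10-1✓ -100-✓ -101-✓ 0-0-0✓ 0-0-1✓ 0-00-✓ 0-01-✓ 00--1 000--✓ 010--✓ 1-0-1✓ 1-01-✓ 110--✓
Round 3: --0-1 --01- -10-- 0-0--
PIs = {--0-1, --01-, -0-01, -10--, 0-0--, 00--1, 01-00, 10-10, 101-0, 1010-, 11-11}
Coverage chart:
  m0: 0-0-- ←essential
  m1: --0-1,-0-01,0-0--,00--1
  m2: --01-,0-0--
  m3: --0-1,--01-,0-0--,00--1
  m7: 00--1 ←essential
  m8: -10--,0-0--,01-00
  m10: --01-,-10--,0-0--
  m11: --0-1,--01-,-10--,0-0--
  m12: 01-00 ←essential
  m17: --0-1,-0-01
  m18: --01-,10-10
  m19: --0-1,--01-
  m20: 101-0,1010-
  m21: -0-01,1010-
  m22: 10-10,101-0
  m24: -10-- ←essential
  m25: --0-1,-10--
  m26: --01-,-10--
  m27: --0-1,--01-,-10--,11-11
  m31: 11-11 ←essential
Essential: -10--, 0-0--, 00--1, 01-00, 11-11

YES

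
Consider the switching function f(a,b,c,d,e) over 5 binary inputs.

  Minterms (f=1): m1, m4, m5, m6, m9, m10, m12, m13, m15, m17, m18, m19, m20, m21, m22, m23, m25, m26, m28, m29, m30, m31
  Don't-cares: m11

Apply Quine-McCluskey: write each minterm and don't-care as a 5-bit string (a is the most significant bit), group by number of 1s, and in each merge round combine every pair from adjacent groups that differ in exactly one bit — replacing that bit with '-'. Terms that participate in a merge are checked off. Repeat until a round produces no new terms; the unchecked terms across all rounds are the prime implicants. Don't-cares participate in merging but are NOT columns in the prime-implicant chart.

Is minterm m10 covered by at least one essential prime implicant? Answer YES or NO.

Round 0: 00001✓ 00100✓ 00101✓ 00110✓ 01001✓ 01010✓ 01011✓ 01100✓ 01101✓ 01111✓ 10001✓ 10010✓ 10011✓ 10100✓ 10101✓ 10110✓ 10111✓ 11001✓ 11010✓ 11100✓ 11101✓ 11110✓ 11111✓
Round 1: -0001✓ -0100✓ -0101✓ -0110✓ -1001✓ -1010 -1100✓ -1101✓ -1111✓ 0-001✓ 0-100✓ 0-101✓ 00-01✓ 001-0✓ 0010-✓ 01-01✓ 01-11✓ 010-1✓ 0101- 011-1✓ 0110-✓ 1-001✓ 1-010✓ 1-100✓ 1-101✓ 1-110✓ 1-111✓ 10-01✓ 10-10✓ 10-11✓ 100-1✓ 1001-✓ 101-0✓ 101-1✓ 1010-✓ 1011-✓ 11-01✓ 11-10✓ 111-0✓ 111-1✓ 1110-✓ 1111-✓
Round 2: --001✓ --100✓ --101✓ -0-01✓ -01-0 -010-✓ -1-01✓ -11-1 -110-✓ 0--01✓ 0-10-✓ 01--1 1--01✓ 1--10 1-1-0✓ 1-1-1✓ 1-10-✓ 1-11-✓ 10--1 10-1- 101--✓ 111--✓
Round 3: ---01 --10- 1-1--
PIs = {---01, --10-, -01-0, -1010, -11-1, 01--1, 0101-, 1--10, 1-1--, 10--1, 10-1-}
Coverage chart:
  m1: ---01 ←essential
  m4: --10-,-01-0
  m5: ---01,--10-
  m6: -01-0 ←essential
  m9: ---01,01--1
  m10: -1010,0101-
  m12: --10- ←essential
  m13: ---01,--10-,-11-1,01--1
  m15: -11-1,01--1
  m17: ---01,10--1
  m18: 1--10,10-1-
  m19: 10--1,10-1-
  m20: --10-,-01-0,1-1--
  m21: ---01,--10-,1-1--,10--1
  m22: -01-0,1--10,1-1--,10-1-
  m23: 1-1--,10--1,10-1-
  m25: ---01 ←essential
  m26: -1010,1--10
  m28: --10-,1-1--
  m29: ---01,--10-,-11-1,1-1--
  m30: 1--10,1-1--
  m31: -11-1,1-1--
Essential: ---01, --10-, -01-0

NO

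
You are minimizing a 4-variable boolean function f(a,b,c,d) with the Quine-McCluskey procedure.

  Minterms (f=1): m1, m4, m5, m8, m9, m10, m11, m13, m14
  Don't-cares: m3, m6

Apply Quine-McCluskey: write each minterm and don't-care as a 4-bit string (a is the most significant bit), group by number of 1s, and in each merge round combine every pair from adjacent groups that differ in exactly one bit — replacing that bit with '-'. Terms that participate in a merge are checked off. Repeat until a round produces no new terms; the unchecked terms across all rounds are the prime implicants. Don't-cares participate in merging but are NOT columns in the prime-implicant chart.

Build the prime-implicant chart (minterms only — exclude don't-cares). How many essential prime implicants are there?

size-2^0 implicants → 0001(✓)  0011(✓)  0100(✓)  0101(✓)  0110(✓)  1000(✓)  1001(✓)  1010(✓)  1011(✓)  1101(✓)  1110(✓)
size-2^1 implicants → -001(✓)  -011(✓)  -101(✓)  -110  0-01(✓)  00-1(✓)  01-0  010-  1-01(✓)  1-10  10-0(✓)  10-1(✓)  100-(✓)  101-(✓)
size-2^2 implicants → --01  -0-1  10--
Unchecked terms (primes): --01, -0-1, -110, 01-0, 010-, 1-10, 10--
Minterm coverage:
  m1 ⊆ --01,-0-1
  m4 ⊆ 01-0,010-
  m5 ⊆ --01,010-
  m8 ⊆ 10-- [E]
  m9 ⊆ --01,-0-1,10--
  m10 ⊆ 1-10,10--
  m11 ⊆ -0-1,10--
  m13 ⊆ --01 [E]
  m14 ⊆ -110,1-10
E = {--01, 10--}

2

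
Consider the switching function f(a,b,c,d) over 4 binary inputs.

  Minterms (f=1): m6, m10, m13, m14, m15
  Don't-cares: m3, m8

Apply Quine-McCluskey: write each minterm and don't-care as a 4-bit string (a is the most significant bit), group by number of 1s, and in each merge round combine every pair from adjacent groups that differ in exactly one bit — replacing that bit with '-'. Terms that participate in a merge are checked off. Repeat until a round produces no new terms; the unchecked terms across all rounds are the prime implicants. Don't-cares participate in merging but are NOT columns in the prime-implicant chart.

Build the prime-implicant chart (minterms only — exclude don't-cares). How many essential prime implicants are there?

2

[col 0] 0011, 0110*, 1000*, 1010*, 1101*, 1110*, 1111*
[col 1] -110, 1-10, 10-0, 11-1, 111-
Prime implicants: -110, 0011, 1-10, 10-0, 11-1, 111-
PI chart (minterm → PIs covering it):
  6 | -110  (sole → essential)
  10 | 1-10,10-0
  13 | 11-1  (sole → essential)
  14 | -110,1-10,111-
  15 | 11-1,111-
Essential prime implicants: -110, 11-1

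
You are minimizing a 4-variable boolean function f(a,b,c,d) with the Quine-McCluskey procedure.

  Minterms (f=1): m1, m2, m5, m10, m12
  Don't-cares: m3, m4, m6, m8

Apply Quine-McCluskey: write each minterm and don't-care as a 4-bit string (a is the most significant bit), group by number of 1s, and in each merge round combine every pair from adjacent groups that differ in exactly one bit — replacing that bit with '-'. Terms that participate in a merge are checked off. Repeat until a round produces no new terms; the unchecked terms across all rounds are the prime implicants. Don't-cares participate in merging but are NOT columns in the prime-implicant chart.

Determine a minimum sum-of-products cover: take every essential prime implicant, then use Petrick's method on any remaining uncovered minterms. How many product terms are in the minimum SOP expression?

size-2^0 implicants → 0001(✓)  0010(✓)  0011(✓)  0100(✓)  0101(✓)  0110(✓)  1000(✓)  1010(✓)  1100(✓)
size-2^1 implicants → -010  -100  0-01  0-10  00-1  001-  01-0  010-  1-00  10-0
Unchecked terms (primes): -010, -100, 0-01, 0-10, 00-1, 001-, 01-0, 010-, 1-00, 10-0
Minterm coverage:
  m1 ⊆ 0-01,00-1
  m2 ⊆ -010,0-10,001-
  m5 ⊆ 0-01,010-
  m10 ⊆ -010,10-0
  m12 ⊆ -100,1-00
(no essential prime implicants)
Petrick residual → -010, -100, 0-01
Cover = b'cd' + bc'd' + a'c'd  |cover|=3

3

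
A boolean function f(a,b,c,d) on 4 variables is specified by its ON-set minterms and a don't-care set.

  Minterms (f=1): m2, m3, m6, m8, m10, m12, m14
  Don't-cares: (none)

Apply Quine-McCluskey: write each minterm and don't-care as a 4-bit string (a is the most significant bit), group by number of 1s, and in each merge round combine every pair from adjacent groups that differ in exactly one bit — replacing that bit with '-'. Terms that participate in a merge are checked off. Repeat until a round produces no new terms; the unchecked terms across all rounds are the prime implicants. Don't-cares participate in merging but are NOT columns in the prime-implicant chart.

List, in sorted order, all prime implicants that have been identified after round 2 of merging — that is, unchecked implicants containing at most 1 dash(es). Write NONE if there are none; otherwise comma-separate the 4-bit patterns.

size-2^0 implicants → 0010(✓)  0011(✓)  0110(✓)  1000(✓)  1010(✓)  1100(✓)  1110(✓)
size-2^1 implicants → -010(✓)  -110(✓)  0-10(✓)  001-  1-00(✓)  1-10(✓)  10-0(✓)  11-0(✓)
size-2^2 implicants → --10  1--0
Unchecked terms (primes): --10, 001-, 1--0

001-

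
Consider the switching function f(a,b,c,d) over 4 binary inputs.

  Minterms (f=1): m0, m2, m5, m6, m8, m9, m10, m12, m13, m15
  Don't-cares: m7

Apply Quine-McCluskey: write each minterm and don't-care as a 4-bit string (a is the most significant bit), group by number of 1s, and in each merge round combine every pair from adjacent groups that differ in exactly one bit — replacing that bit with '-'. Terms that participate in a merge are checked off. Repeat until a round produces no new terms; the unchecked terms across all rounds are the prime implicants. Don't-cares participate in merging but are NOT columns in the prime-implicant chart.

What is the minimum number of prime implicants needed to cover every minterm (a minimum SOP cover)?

4

Round 0: 0000✓ 0010✓ 0101✓ 0110✓ 0111✓ 1000✓ 1001✓ 1010✓ 1100✓ 1101✓ 1111✓
Round 1: -000✓ -010✓ -101✓ -111✓ 0-10 00-0✓ 01-1✓ 011- 1-00✓ 1-01✓ 10-0✓ 100-✓ 11-1✓ 110-✓
Round 2: -0-0 -1-1 1-0-
PIs = {-0-0, -1-1, 0-10, 011-, 1-0-}
Coverage chart:
  m0: -0-0 ←essential
  m2: -0-0,0-10
  m5: -1-1 ←essential
  m6: 0-10,011-
  m8: -0-0,1-0-
  m9: 1-0- ←essential
  m10: -0-0 ←essential
  m12: 1-0- ←essential
  m13: -1-1,1-0-
  m15: -1-1 ←essential
Essential: -0-0, -1-1, 1-0-
Petrick residual → 0-10
Min cover (4 terms): b'd' + bd + a'cd' + ac'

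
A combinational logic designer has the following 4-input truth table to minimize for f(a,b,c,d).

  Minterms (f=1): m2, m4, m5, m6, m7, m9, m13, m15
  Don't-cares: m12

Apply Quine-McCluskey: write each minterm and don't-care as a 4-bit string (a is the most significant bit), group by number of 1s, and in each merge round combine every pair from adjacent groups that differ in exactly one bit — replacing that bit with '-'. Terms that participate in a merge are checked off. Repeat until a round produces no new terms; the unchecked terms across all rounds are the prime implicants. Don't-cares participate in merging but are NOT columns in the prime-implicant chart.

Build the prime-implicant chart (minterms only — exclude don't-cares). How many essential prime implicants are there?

3

Round 0: 0010✓ 0100✓ 0101✓ 0110✓ 0111✓ 1001✓ 1100✓ 1101✓ 1111✓
Round 1: -100✓ -101✓ -111✓ 0-10 01-0✓ 01-1✓ 010-✓ 011-✓ 1-01 11-1✓ 110-✓
Round 2: -1-1 -10- 01--
PIs = {-1-1, -10-, 0-10, 01--, 1-01}
Coverage chart:
  m2: 0-10 ←essential
  m4: -10-,01--
  m5: -1-1,-10-,01--
  m6: 0-10,01--
  m7: -1-1,01--
  m9: 1-01 ←essential
  m13: -1-1,-10-,1-01
  m15: -1-1 ←essential
Essential: -1-1, 0-10, 1-01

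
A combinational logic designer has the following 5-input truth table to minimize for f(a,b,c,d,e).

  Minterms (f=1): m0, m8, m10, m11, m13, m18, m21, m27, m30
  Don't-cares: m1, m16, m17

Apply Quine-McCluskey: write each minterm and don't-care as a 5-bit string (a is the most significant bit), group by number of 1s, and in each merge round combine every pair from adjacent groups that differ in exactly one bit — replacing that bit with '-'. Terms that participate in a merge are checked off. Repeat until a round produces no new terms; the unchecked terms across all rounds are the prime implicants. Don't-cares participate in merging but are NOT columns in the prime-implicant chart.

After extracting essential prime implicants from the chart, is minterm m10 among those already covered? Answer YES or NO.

NO

Round 0: 00000✓ 00001✓ 01000✓ 01010✓ 01011✓ 01101 10000✓ 10001✓ 10010✓ 10101✓ 11011✓ 11110
Round 1: -0000✓ -0001✓ -1011 0-000 0000-✓ 010-0 0101- 10-01 100-0 1000-✓
Round 2: -000-
PIs = {-000-, -1011, 0-000, 010-0, 0101-, 01101, 10-01, 100-0, 11110}
Coverage chart:
  m0: -000-,0-000
  m8: 0-000,010-0
  m10: 010-0,0101-
  m11: -1011,0101-
  m13: 01101 ←essential
  m18: 100-0 ←essential
  m21: 10-01 ←essential
  m27: -1011 ←essential
  m30: 11110 ←essential
Essential: -1011, 01101, 10-01, 100-0, 11110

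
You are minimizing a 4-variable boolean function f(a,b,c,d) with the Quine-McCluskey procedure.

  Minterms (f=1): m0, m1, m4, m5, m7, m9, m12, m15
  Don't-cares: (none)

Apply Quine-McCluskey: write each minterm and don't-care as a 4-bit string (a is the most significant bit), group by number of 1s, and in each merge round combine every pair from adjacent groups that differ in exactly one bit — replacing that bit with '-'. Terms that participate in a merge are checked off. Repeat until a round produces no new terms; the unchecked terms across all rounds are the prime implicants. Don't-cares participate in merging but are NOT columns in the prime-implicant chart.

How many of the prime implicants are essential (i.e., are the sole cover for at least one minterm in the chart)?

4

size-2^0 implicants → 0000(✓)  0001(✓)  0100(✓)  0101(✓)  0111(✓)  1001(✓)  1100(✓)  1111(✓)
size-2^1 implicants → -001  -100  -111  0-00(✓)  0-01(✓)  000-(✓)  01-1  010-(✓)
size-2^2 implicants → 0-0-
Unchecked terms (primes): -001, -100, -111, 0-0-, 01-1
Minterm coverage:
  m0 ⊆ 0-0- [E]
  m1 ⊆ -001,0-0-
  m4 ⊆ -100,0-0-
  m5 ⊆ 0-0-,01-1
  m7 ⊆ -111,01-1
  m9 ⊆ -001 [E]
  m12 ⊆ -100 [E]
  m15 ⊆ -111 [E]
E = {-001, -100, -111, 0-0-}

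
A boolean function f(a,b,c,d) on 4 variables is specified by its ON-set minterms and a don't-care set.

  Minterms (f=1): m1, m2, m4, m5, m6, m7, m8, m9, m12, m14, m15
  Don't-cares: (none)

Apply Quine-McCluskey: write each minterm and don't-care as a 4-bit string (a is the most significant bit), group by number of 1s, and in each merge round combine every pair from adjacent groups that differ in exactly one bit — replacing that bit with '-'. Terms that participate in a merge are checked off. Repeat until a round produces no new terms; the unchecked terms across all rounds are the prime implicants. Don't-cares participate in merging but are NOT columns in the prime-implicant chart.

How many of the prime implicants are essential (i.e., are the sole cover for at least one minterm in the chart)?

2

[col 0] 0001*, 0010*, 0100*, 0101*, 0110*, 0111*, 1000*, 1001*, 1100*, 1110*, 1111*
[col 1] -001, -100*, -110*, -111*, 0-01, 0-10, 01-0*, 01-1*, 010-*, 011-*, 1-00, 100-, 11-0*, 111-*
[col 2] -1-0, -11-, 01--
Prime implicants: -001, -1-0, -11-, 0-01, 0-10, 01--, 1-00, 100-
PI chart (minterm → PIs covering it):
  1 | -001,0-01
  2 | 0-10  (sole → essential)
  4 | -1-0,01--
  5 | 0-01,01--
  6 | -1-0,-11-,0-10,01--
  7 | -11-,01--
  8 | 1-00,100-
  9 | -001,100-
  12 | -1-0,1-00
  14 | -1-0,-11-
  15 | -11-  (sole → essential)
Essential prime implicants: -11-, 0-10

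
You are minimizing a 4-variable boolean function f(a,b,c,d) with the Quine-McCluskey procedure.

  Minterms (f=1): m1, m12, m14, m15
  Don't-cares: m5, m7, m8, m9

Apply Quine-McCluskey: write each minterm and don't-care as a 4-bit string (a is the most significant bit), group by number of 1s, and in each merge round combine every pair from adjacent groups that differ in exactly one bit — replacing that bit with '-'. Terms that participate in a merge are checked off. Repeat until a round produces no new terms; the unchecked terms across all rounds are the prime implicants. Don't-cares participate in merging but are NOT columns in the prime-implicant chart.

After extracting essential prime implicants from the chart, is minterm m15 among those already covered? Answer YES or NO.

[col 0] 0001*, 0101*, 0111*, 1000*, 1001*, 1100*, 1110*, 1111*
[col 1] -001, -111, 0-01, 01-1, 1-00, 100-, 11-0, 111-
Prime implicants: -001, -111, 0-01, 01-1, 1-00, 100-, 11-0, 111-
PI chart (minterm → PIs covering it):
  1 | -001,0-01
  12 | 1-00,11-0
  14 | 11-0,111-
  15 | -111,111-
(no essential prime implicants)

NO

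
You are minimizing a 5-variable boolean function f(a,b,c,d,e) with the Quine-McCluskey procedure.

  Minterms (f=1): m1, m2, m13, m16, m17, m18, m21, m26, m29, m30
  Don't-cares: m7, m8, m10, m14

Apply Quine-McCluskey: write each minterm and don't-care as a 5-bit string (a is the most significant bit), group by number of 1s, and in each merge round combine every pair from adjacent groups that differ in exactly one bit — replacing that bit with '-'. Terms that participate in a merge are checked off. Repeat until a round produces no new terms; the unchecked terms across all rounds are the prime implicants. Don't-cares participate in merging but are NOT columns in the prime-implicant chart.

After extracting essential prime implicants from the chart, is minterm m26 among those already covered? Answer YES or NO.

Round 0: 00001✓ 00010✓ 00111 01000✓ 01010✓ 01101✓ 01110✓ 10000✓ 10001✓ 10010✓ 10101✓ 11010✓ 11101✓ 11110✓
Round 1: -0001 -0010✓ -1010✓ -1101 -1110✓ 0-010✓ 01-10✓ 010-0 1-010✓ 1-101 10-01 100-0 1000- 11-10✓
Round 2: --010 -1-10
PIs = {--010, -0001, -1-10, -1101, 00111, 010-0, 1-101, 10-01, 100-0, 1000-}
Coverage chart:
  m1: -0001 ←essential
  m2: --010 ←essential
  m13: -1101 ←essential
  m16: 100-0,1000-
  m17: -0001,10-01,1000-
  m18: --010,100-0
  m21: 1-101,10-01
  m26: --010,-1-10
  m29: -1101,1-101
  m30: -1-10 ←essential
Essential: --010, -0001, -1-10, -1101

YES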